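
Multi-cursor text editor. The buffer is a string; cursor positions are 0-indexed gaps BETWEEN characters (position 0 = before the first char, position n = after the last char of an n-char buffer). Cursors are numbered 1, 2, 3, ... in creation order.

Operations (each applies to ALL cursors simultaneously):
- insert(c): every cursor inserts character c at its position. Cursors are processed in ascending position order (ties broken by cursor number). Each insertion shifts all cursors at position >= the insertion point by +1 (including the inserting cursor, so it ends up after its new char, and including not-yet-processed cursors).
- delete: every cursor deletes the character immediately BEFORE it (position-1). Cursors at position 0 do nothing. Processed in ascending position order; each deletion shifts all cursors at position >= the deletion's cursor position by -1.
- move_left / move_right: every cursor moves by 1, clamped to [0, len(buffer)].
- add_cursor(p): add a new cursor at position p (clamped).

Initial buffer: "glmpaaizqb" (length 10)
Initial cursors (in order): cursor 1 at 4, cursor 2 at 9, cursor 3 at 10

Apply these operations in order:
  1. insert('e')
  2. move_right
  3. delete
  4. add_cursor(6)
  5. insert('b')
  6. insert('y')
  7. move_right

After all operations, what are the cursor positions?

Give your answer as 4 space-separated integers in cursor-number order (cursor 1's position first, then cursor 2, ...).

Answer: 8 18 18 11

Derivation:
After op 1 (insert('e')): buffer="glmpeaaizqebe" (len 13), cursors c1@5 c2@11 c3@13, authorship ....1.....2.3
After op 2 (move_right): buffer="glmpeaaizqebe" (len 13), cursors c1@6 c2@12 c3@13, authorship ....1.....2.3
After op 3 (delete): buffer="glmpeaizqe" (len 10), cursors c1@5 c2@10 c3@10, authorship ....1....2
After op 4 (add_cursor(6)): buffer="glmpeaizqe" (len 10), cursors c1@5 c4@6 c2@10 c3@10, authorship ....1....2
After op 5 (insert('b')): buffer="glmpebabizqebb" (len 14), cursors c1@6 c4@8 c2@14 c3@14, authorship ....11.4...223
After op 6 (insert('y')): buffer="glmpebyabyizqebbyy" (len 18), cursors c1@7 c4@10 c2@18 c3@18, authorship ....111.44...22323
After op 7 (move_right): buffer="glmpebyabyizqebbyy" (len 18), cursors c1@8 c4@11 c2@18 c3@18, authorship ....111.44...22323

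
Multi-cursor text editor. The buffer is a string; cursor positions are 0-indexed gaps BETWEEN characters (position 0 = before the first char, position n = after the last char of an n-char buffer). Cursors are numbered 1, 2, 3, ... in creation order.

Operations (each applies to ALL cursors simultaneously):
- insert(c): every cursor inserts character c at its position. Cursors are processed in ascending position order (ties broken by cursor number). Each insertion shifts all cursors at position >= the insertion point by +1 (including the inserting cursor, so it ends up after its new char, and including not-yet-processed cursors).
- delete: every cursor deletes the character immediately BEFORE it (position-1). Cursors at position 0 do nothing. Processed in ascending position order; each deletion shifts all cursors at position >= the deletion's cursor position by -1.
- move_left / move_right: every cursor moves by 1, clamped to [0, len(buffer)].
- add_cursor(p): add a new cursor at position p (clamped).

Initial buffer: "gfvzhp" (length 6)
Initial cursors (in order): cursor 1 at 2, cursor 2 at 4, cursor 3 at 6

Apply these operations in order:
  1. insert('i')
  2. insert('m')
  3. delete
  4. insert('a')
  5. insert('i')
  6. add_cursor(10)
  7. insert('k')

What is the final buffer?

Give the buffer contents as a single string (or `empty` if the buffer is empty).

After op 1 (insert('i')): buffer="gfivzihpi" (len 9), cursors c1@3 c2@6 c3@9, authorship ..1..2..3
After op 2 (insert('m')): buffer="gfimvzimhpim" (len 12), cursors c1@4 c2@8 c3@12, authorship ..11..22..33
After op 3 (delete): buffer="gfivzihpi" (len 9), cursors c1@3 c2@6 c3@9, authorship ..1..2..3
After op 4 (insert('a')): buffer="gfiavziahpia" (len 12), cursors c1@4 c2@8 c3@12, authorship ..11..22..33
After op 5 (insert('i')): buffer="gfiaivziaihpiai" (len 15), cursors c1@5 c2@10 c3@15, authorship ..111..222..333
After op 6 (add_cursor(10)): buffer="gfiaivziaihpiai" (len 15), cursors c1@5 c2@10 c4@10 c3@15, authorship ..111..222..333
After op 7 (insert('k')): buffer="gfiaikvziaikkhpiaik" (len 19), cursors c1@6 c2@13 c4@13 c3@19, authorship ..1111..22224..3333

Answer: gfiaikvziaikkhpiaik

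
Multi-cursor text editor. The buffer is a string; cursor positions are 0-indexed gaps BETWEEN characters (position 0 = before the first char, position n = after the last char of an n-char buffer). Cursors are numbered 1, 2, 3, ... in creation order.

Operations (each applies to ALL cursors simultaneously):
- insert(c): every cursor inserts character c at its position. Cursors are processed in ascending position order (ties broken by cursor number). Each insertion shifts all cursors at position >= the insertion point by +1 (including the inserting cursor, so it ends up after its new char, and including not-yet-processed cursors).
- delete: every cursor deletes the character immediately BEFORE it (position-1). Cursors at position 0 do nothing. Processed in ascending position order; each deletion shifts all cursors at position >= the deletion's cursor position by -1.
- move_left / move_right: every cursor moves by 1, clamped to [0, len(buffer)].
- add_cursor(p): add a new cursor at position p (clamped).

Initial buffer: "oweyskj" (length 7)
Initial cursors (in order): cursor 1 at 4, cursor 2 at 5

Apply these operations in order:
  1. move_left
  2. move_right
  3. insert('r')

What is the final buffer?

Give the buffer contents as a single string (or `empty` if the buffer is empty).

Answer: oweyrsrkj

Derivation:
After op 1 (move_left): buffer="oweyskj" (len 7), cursors c1@3 c2@4, authorship .......
After op 2 (move_right): buffer="oweyskj" (len 7), cursors c1@4 c2@5, authorship .......
After op 3 (insert('r')): buffer="oweyrsrkj" (len 9), cursors c1@5 c2@7, authorship ....1.2..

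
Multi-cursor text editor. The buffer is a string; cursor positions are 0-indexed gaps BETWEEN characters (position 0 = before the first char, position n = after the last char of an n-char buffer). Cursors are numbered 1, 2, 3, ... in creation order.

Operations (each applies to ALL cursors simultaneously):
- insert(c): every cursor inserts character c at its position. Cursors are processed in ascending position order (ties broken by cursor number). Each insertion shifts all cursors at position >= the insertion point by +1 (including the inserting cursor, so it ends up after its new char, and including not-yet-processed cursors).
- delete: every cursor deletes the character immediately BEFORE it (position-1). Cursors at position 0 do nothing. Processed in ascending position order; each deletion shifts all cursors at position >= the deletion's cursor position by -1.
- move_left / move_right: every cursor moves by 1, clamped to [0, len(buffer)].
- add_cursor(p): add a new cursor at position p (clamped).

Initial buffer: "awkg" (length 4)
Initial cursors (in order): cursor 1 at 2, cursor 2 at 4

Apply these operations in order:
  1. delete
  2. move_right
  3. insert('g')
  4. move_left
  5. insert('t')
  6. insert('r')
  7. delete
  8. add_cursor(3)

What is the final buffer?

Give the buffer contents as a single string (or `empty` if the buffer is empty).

Answer: akgttg

Derivation:
After op 1 (delete): buffer="ak" (len 2), cursors c1@1 c2@2, authorship ..
After op 2 (move_right): buffer="ak" (len 2), cursors c1@2 c2@2, authorship ..
After op 3 (insert('g')): buffer="akgg" (len 4), cursors c1@4 c2@4, authorship ..12
After op 4 (move_left): buffer="akgg" (len 4), cursors c1@3 c2@3, authorship ..12
After op 5 (insert('t')): buffer="akgttg" (len 6), cursors c1@5 c2@5, authorship ..1122
After op 6 (insert('r')): buffer="akgttrrg" (len 8), cursors c1@7 c2@7, authorship ..112122
After op 7 (delete): buffer="akgttg" (len 6), cursors c1@5 c2@5, authorship ..1122
After op 8 (add_cursor(3)): buffer="akgttg" (len 6), cursors c3@3 c1@5 c2@5, authorship ..1122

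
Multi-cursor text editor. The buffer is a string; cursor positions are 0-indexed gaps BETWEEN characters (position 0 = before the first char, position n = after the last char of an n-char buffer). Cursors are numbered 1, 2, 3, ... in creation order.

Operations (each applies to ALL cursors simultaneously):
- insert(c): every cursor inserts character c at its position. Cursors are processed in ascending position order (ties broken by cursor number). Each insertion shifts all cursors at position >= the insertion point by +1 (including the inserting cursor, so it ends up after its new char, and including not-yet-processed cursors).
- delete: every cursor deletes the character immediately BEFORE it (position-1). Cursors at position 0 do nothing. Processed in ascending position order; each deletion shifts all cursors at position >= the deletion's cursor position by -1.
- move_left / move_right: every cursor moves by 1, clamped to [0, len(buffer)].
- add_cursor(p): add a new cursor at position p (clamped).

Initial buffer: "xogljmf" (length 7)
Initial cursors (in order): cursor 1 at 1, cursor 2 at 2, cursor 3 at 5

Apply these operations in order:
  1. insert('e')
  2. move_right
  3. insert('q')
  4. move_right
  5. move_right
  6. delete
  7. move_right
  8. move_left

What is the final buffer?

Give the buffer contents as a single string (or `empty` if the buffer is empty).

After op 1 (insert('e')): buffer="xeoegljemf" (len 10), cursors c1@2 c2@4 c3@8, authorship .1.2...3..
After op 2 (move_right): buffer="xeoegljemf" (len 10), cursors c1@3 c2@5 c3@9, authorship .1.2...3..
After op 3 (insert('q')): buffer="xeoqegqljemqf" (len 13), cursors c1@4 c2@7 c3@12, authorship .1.12.2..3.3.
After op 4 (move_right): buffer="xeoqegqljemqf" (len 13), cursors c1@5 c2@8 c3@13, authorship .1.12.2..3.3.
After op 5 (move_right): buffer="xeoqegqljemqf" (len 13), cursors c1@6 c2@9 c3@13, authorship .1.12.2..3.3.
After op 6 (delete): buffer="xeoqeqlemq" (len 10), cursors c1@5 c2@7 c3@10, authorship .1.122.3.3
After op 7 (move_right): buffer="xeoqeqlemq" (len 10), cursors c1@6 c2@8 c3@10, authorship .1.122.3.3
After op 8 (move_left): buffer="xeoqeqlemq" (len 10), cursors c1@5 c2@7 c3@9, authorship .1.122.3.3

Answer: xeoqeqlemq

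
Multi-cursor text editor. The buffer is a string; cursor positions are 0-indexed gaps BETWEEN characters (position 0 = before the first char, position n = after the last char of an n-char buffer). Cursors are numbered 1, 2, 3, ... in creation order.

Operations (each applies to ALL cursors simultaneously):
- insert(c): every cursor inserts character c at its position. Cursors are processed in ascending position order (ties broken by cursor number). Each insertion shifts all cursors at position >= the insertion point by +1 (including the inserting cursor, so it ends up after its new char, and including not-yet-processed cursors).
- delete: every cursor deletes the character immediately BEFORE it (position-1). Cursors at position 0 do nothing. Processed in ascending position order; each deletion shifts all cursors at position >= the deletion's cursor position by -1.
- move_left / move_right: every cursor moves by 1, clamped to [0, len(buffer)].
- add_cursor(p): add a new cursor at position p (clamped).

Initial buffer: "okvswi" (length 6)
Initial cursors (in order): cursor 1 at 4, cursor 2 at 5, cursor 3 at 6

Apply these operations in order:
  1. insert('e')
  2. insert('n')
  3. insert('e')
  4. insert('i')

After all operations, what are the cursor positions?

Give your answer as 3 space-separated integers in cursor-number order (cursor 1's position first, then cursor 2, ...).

After op 1 (insert('e')): buffer="okvseweie" (len 9), cursors c1@5 c2@7 c3@9, authorship ....1.2.3
After op 2 (insert('n')): buffer="okvsenwenien" (len 12), cursors c1@6 c2@9 c3@12, authorship ....11.22.33
After op 3 (insert('e')): buffer="okvseneweneiene" (len 15), cursors c1@7 c2@11 c3@15, authorship ....111.222.333
After op 4 (insert('i')): buffer="okvseneiweneiienei" (len 18), cursors c1@8 c2@13 c3@18, authorship ....1111.2222.3333

Answer: 8 13 18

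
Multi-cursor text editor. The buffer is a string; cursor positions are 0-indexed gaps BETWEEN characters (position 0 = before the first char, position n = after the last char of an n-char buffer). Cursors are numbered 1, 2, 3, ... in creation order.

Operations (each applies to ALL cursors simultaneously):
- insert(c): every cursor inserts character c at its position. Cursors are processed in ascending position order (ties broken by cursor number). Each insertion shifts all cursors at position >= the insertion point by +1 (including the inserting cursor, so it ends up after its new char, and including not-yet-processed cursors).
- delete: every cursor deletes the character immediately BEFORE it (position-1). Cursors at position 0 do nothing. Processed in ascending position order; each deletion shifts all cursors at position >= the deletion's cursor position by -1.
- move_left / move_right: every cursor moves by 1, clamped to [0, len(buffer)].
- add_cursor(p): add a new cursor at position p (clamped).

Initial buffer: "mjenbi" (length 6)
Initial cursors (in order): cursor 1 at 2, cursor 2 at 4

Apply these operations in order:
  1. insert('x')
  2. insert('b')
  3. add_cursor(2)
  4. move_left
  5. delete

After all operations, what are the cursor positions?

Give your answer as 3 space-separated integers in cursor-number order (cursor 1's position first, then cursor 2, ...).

Answer: 1 4 0

Derivation:
After op 1 (insert('x')): buffer="mjxenxbi" (len 8), cursors c1@3 c2@6, authorship ..1..2..
After op 2 (insert('b')): buffer="mjxbenxbbi" (len 10), cursors c1@4 c2@8, authorship ..11..22..
After op 3 (add_cursor(2)): buffer="mjxbenxbbi" (len 10), cursors c3@2 c1@4 c2@8, authorship ..11..22..
After op 4 (move_left): buffer="mjxbenxbbi" (len 10), cursors c3@1 c1@3 c2@7, authorship ..11..22..
After op 5 (delete): buffer="jbenbbi" (len 7), cursors c3@0 c1@1 c2@4, authorship .1..2..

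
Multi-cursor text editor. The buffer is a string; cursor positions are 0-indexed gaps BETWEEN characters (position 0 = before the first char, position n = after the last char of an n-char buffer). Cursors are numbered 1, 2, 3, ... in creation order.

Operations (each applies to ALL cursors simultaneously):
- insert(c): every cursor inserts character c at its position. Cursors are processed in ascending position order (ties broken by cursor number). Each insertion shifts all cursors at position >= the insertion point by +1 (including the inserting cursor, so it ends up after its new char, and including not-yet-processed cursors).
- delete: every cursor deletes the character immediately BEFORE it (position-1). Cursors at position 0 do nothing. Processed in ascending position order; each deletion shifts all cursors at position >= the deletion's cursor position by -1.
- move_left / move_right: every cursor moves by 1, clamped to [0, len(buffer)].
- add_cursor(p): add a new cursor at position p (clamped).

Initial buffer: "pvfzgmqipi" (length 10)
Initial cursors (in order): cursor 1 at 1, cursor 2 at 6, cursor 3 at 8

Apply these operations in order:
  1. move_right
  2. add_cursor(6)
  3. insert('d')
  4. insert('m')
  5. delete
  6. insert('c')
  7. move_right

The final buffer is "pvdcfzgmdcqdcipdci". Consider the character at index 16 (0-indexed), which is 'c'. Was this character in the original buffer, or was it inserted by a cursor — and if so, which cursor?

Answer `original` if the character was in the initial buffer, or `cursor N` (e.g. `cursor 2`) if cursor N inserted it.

Answer: cursor 3

Derivation:
After op 1 (move_right): buffer="pvfzgmqipi" (len 10), cursors c1@2 c2@7 c3@9, authorship ..........
After op 2 (add_cursor(6)): buffer="pvfzgmqipi" (len 10), cursors c1@2 c4@6 c2@7 c3@9, authorship ..........
After op 3 (insert('d')): buffer="pvdfzgmdqdipdi" (len 14), cursors c1@3 c4@8 c2@10 c3@13, authorship ..1....4.2..3.
After op 4 (insert('m')): buffer="pvdmfzgmdmqdmipdmi" (len 18), cursors c1@4 c4@10 c2@13 c3@17, authorship ..11....44.22..33.
After op 5 (delete): buffer="pvdfzgmdqdipdi" (len 14), cursors c1@3 c4@8 c2@10 c3@13, authorship ..1....4.2..3.
After op 6 (insert('c')): buffer="pvdcfzgmdcqdcipdci" (len 18), cursors c1@4 c4@10 c2@13 c3@17, authorship ..11....44.22..33.
After op 7 (move_right): buffer="pvdcfzgmdcqdcipdci" (len 18), cursors c1@5 c4@11 c2@14 c3@18, authorship ..11....44.22..33.
Authorship (.=original, N=cursor N): . . 1 1 . . . . 4 4 . 2 2 . . 3 3 .
Index 16: author = 3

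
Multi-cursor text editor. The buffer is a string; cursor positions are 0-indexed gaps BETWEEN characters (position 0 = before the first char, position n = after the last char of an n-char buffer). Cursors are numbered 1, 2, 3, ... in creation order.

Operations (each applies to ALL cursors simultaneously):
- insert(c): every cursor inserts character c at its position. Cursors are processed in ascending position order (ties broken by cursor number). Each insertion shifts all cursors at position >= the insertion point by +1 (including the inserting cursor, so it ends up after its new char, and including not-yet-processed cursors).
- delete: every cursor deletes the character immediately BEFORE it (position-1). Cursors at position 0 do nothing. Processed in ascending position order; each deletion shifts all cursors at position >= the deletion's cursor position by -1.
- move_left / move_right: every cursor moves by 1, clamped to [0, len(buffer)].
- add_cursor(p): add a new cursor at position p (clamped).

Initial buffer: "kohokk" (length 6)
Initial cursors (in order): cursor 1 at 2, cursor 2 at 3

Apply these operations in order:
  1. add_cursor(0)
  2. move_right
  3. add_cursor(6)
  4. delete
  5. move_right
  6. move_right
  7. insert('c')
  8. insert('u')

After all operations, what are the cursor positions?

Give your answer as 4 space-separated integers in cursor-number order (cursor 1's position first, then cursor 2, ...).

After op 1 (add_cursor(0)): buffer="kohokk" (len 6), cursors c3@0 c1@2 c2@3, authorship ......
After op 2 (move_right): buffer="kohokk" (len 6), cursors c3@1 c1@3 c2@4, authorship ......
After op 3 (add_cursor(6)): buffer="kohokk" (len 6), cursors c3@1 c1@3 c2@4 c4@6, authorship ......
After op 4 (delete): buffer="ok" (len 2), cursors c3@0 c1@1 c2@1 c4@2, authorship ..
After op 5 (move_right): buffer="ok" (len 2), cursors c3@1 c1@2 c2@2 c4@2, authorship ..
After op 6 (move_right): buffer="ok" (len 2), cursors c1@2 c2@2 c3@2 c4@2, authorship ..
After op 7 (insert('c')): buffer="okcccc" (len 6), cursors c1@6 c2@6 c3@6 c4@6, authorship ..1234
After op 8 (insert('u')): buffer="okccccuuuu" (len 10), cursors c1@10 c2@10 c3@10 c4@10, authorship ..12341234

Answer: 10 10 10 10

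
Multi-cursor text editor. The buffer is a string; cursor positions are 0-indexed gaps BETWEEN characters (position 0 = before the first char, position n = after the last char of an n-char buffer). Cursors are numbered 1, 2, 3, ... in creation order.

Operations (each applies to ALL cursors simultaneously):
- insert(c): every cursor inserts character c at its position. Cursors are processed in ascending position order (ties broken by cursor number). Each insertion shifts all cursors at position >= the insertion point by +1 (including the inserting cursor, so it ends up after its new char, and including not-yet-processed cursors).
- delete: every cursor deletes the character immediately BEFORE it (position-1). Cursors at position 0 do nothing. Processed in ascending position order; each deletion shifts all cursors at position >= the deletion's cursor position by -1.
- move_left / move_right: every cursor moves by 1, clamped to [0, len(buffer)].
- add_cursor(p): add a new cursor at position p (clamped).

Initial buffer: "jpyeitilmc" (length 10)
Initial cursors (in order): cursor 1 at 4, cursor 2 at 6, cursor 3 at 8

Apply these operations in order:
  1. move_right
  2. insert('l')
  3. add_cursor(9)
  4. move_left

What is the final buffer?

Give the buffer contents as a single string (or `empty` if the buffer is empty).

Answer: jpyeiltillmlc

Derivation:
After op 1 (move_right): buffer="jpyeitilmc" (len 10), cursors c1@5 c2@7 c3@9, authorship ..........
After op 2 (insert('l')): buffer="jpyeiltillmlc" (len 13), cursors c1@6 c2@9 c3@12, authorship .....1..2..3.
After op 3 (add_cursor(9)): buffer="jpyeiltillmlc" (len 13), cursors c1@6 c2@9 c4@9 c3@12, authorship .....1..2..3.
After op 4 (move_left): buffer="jpyeiltillmlc" (len 13), cursors c1@5 c2@8 c4@8 c3@11, authorship .....1..2..3.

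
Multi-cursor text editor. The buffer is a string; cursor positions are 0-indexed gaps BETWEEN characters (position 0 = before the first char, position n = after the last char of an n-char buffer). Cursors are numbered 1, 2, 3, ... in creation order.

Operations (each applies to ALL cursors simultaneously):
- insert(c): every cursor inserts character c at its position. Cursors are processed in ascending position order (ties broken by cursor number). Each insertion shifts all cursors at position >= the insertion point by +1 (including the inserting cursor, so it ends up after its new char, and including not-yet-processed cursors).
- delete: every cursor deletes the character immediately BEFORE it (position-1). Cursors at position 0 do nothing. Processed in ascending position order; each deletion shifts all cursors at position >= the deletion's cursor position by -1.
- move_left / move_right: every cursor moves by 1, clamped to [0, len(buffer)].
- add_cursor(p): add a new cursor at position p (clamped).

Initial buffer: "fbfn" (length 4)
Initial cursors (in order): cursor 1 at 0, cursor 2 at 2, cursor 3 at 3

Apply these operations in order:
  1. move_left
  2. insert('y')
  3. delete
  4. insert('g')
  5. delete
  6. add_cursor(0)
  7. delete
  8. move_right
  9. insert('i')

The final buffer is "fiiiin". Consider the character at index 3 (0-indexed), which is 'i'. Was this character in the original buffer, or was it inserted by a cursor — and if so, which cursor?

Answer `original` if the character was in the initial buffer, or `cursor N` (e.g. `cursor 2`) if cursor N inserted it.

After op 1 (move_left): buffer="fbfn" (len 4), cursors c1@0 c2@1 c3@2, authorship ....
After op 2 (insert('y')): buffer="yfybyfn" (len 7), cursors c1@1 c2@3 c3@5, authorship 1.2.3..
After op 3 (delete): buffer="fbfn" (len 4), cursors c1@0 c2@1 c3@2, authorship ....
After op 4 (insert('g')): buffer="gfgbgfn" (len 7), cursors c1@1 c2@3 c3@5, authorship 1.2.3..
After op 5 (delete): buffer="fbfn" (len 4), cursors c1@0 c2@1 c3@2, authorship ....
After op 6 (add_cursor(0)): buffer="fbfn" (len 4), cursors c1@0 c4@0 c2@1 c3@2, authorship ....
After op 7 (delete): buffer="fn" (len 2), cursors c1@0 c2@0 c3@0 c4@0, authorship ..
After op 8 (move_right): buffer="fn" (len 2), cursors c1@1 c2@1 c3@1 c4@1, authorship ..
After op 9 (insert('i')): buffer="fiiiin" (len 6), cursors c1@5 c2@5 c3@5 c4@5, authorship .1234.
Authorship (.=original, N=cursor N): . 1 2 3 4 .
Index 3: author = 3

Answer: cursor 3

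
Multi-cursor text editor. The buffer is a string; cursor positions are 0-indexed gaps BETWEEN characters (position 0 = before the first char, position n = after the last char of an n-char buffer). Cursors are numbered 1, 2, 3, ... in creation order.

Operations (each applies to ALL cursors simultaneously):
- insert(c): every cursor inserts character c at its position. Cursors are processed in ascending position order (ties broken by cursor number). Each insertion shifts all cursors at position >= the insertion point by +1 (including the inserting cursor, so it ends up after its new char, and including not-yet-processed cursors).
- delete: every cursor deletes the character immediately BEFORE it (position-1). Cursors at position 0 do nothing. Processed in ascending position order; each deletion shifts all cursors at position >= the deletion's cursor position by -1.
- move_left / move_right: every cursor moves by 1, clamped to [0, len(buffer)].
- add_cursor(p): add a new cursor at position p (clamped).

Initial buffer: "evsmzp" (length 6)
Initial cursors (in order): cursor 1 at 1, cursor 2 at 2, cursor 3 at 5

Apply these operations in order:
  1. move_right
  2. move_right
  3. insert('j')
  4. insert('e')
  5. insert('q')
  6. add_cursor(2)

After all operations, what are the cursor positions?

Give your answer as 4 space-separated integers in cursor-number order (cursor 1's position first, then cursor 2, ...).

After op 1 (move_right): buffer="evsmzp" (len 6), cursors c1@2 c2@3 c3@6, authorship ......
After op 2 (move_right): buffer="evsmzp" (len 6), cursors c1@3 c2@4 c3@6, authorship ......
After op 3 (insert('j')): buffer="evsjmjzpj" (len 9), cursors c1@4 c2@6 c3@9, authorship ...1.2..3
After op 4 (insert('e')): buffer="evsjemjezpje" (len 12), cursors c1@5 c2@8 c3@12, authorship ...11.22..33
After op 5 (insert('q')): buffer="evsjeqmjeqzpjeq" (len 15), cursors c1@6 c2@10 c3@15, authorship ...111.222..333
After op 6 (add_cursor(2)): buffer="evsjeqmjeqzpjeq" (len 15), cursors c4@2 c1@6 c2@10 c3@15, authorship ...111.222..333

Answer: 6 10 15 2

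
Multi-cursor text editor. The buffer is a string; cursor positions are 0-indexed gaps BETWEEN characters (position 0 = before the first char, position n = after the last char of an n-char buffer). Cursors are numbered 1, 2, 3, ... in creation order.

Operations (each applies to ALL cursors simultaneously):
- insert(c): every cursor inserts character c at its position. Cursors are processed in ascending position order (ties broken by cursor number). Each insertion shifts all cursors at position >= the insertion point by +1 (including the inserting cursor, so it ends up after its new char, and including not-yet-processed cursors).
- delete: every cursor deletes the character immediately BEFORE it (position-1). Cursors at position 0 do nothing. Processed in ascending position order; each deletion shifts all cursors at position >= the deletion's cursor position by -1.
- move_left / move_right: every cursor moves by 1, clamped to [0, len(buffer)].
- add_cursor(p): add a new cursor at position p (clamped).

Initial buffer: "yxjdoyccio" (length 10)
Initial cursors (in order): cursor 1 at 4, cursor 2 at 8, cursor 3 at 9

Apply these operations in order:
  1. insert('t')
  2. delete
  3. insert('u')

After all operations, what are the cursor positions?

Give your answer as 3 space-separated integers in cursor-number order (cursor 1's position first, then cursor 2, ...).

Answer: 5 10 12

Derivation:
After op 1 (insert('t')): buffer="yxjdtoycctito" (len 13), cursors c1@5 c2@10 c3@12, authorship ....1....2.3.
After op 2 (delete): buffer="yxjdoyccio" (len 10), cursors c1@4 c2@8 c3@9, authorship ..........
After op 3 (insert('u')): buffer="yxjduoyccuiuo" (len 13), cursors c1@5 c2@10 c3@12, authorship ....1....2.3.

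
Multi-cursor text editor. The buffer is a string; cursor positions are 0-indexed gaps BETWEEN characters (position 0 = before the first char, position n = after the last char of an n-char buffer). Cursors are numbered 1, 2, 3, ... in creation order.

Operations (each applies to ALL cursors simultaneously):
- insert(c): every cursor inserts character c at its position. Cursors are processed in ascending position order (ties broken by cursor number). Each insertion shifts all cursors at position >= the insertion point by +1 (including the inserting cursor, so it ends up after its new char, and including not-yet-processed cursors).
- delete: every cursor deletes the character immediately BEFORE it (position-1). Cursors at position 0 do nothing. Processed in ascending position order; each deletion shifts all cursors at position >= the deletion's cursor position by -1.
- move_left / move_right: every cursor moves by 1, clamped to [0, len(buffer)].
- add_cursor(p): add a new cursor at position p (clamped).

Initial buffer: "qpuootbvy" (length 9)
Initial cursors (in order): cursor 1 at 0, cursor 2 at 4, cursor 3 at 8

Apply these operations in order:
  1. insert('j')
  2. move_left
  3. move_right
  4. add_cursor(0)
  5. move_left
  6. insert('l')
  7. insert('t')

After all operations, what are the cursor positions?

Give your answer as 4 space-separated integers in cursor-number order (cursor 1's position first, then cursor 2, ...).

After op 1 (insert('j')): buffer="jqpuojotbvjy" (len 12), cursors c1@1 c2@6 c3@11, authorship 1....2....3.
After op 2 (move_left): buffer="jqpuojotbvjy" (len 12), cursors c1@0 c2@5 c3@10, authorship 1....2....3.
After op 3 (move_right): buffer="jqpuojotbvjy" (len 12), cursors c1@1 c2@6 c3@11, authorship 1....2....3.
After op 4 (add_cursor(0)): buffer="jqpuojotbvjy" (len 12), cursors c4@0 c1@1 c2@6 c3@11, authorship 1....2....3.
After op 5 (move_left): buffer="jqpuojotbvjy" (len 12), cursors c1@0 c4@0 c2@5 c3@10, authorship 1....2....3.
After op 6 (insert('l')): buffer="lljqpuoljotbvljy" (len 16), cursors c1@2 c4@2 c2@8 c3@14, authorship 141....22....33.
After op 7 (insert('t')): buffer="llttjqpuoltjotbvltjy" (len 20), cursors c1@4 c4@4 c2@11 c3@18, authorship 14141....222....333.

Answer: 4 11 18 4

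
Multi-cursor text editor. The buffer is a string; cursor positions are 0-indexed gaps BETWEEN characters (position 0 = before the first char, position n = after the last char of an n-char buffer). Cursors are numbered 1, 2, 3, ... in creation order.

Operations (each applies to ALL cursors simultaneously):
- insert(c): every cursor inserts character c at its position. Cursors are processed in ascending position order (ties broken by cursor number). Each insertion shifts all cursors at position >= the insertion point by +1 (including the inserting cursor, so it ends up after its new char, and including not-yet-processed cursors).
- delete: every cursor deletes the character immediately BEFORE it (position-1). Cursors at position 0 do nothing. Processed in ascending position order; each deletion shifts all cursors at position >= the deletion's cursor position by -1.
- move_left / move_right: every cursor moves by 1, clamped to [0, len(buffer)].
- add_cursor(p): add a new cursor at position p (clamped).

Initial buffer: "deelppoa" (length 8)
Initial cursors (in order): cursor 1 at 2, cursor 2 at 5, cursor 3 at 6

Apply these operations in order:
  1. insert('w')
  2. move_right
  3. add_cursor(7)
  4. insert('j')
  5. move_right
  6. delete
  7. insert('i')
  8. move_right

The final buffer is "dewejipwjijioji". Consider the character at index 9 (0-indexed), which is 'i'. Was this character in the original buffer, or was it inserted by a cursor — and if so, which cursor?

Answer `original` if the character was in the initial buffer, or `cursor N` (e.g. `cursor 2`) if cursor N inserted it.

Answer: cursor 4

Derivation:
After op 1 (insert('w')): buffer="dewelpwpwoa" (len 11), cursors c1@3 c2@7 c3@9, authorship ..1...2.3..
After op 2 (move_right): buffer="dewelpwpwoa" (len 11), cursors c1@4 c2@8 c3@10, authorship ..1...2.3..
After op 3 (add_cursor(7)): buffer="dewelpwpwoa" (len 11), cursors c1@4 c4@7 c2@8 c3@10, authorship ..1...2.3..
After op 4 (insert('j')): buffer="dewejlpwjpjwoja" (len 15), cursors c1@5 c4@9 c2@11 c3@14, authorship ..1.1..24.23.3.
After op 5 (move_right): buffer="dewejlpwjpjwoja" (len 15), cursors c1@6 c4@10 c2@12 c3@15, authorship ..1.1..24.23.3.
After op 6 (delete): buffer="dewejpwjjoj" (len 11), cursors c1@5 c4@8 c2@9 c3@11, authorship ..1.1.242.3
After op 7 (insert('i')): buffer="dewejipwjijioji" (len 15), cursors c1@6 c4@10 c2@12 c3@15, authorship ..1.11.24422.33
After op 8 (move_right): buffer="dewejipwjijioji" (len 15), cursors c1@7 c4@11 c2@13 c3@15, authorship ..1.11.24422.33
Authorship (.=original, N=cursor N): . . 1 . 1 1 . 2 4 4 2 2 . 3 3
Index 9: author = 4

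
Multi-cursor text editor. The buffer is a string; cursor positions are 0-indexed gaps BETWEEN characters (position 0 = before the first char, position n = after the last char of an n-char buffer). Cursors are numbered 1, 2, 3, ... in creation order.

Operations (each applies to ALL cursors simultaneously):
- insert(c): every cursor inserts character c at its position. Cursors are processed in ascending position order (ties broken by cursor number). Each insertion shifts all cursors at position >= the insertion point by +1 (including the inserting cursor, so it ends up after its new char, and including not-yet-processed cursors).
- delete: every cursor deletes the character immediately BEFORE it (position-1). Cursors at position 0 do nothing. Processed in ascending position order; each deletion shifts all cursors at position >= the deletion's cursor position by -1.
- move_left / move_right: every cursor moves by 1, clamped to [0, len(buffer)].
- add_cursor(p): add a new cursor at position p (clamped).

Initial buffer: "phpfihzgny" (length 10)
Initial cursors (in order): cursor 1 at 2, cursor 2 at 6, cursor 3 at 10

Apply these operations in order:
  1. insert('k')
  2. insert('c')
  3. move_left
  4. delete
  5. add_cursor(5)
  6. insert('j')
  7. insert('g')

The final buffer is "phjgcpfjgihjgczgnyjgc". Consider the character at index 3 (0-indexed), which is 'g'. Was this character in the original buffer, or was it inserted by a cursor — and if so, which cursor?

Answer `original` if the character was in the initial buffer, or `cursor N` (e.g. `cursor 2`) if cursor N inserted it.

After op 1 (insert('k')): buffer="phkpfihkzgnyk" (len 13), cursors c1@3 c2@8 c3@13, authorship ..1....2....3
After op 2 (insert('c')): buffer="phkcpfihkczgnykc" (len 16), cursors c1@4 c2@10 c3@16, authorship ..11....22....33
After op 3 (move_left): buffer="phkcpfihkczgnykc" (len 16), cursors c1@3 c2@9 c3@15, authorship ..11....22....33
After op 4 (delete): buffer="phcpfihczgnyc" (len 13), cursors c1@2 c2@7 c3@12, authorship ..1....2....3
After op 5 (add_cursor(5)): buffer="phcpfihczgnyc" (len 13), cursors c1@2 c4@5 c2@7 c3@12, authorship ..1....2....3
After op 6 (insert('j')): buffer="phjcpfjihjczgnyjc" (len 17), cursors c1@3 c4@7 c2@10 c3@16, authorship ..11..4..22....33
After op 7 (insert('g')): buffer="phjgcpfjgihjgczgnyjgc" (len 21), cursors c1@4 c4@9 c2@13 c3@20, authorship ..111..44..222....333
Authorship (.=original, N=cursor N): . . 1 1 1 . . 4 4 . . 2 2 2 . . . . 3 3 3
Index 3: author = 1

Answer: cursor 1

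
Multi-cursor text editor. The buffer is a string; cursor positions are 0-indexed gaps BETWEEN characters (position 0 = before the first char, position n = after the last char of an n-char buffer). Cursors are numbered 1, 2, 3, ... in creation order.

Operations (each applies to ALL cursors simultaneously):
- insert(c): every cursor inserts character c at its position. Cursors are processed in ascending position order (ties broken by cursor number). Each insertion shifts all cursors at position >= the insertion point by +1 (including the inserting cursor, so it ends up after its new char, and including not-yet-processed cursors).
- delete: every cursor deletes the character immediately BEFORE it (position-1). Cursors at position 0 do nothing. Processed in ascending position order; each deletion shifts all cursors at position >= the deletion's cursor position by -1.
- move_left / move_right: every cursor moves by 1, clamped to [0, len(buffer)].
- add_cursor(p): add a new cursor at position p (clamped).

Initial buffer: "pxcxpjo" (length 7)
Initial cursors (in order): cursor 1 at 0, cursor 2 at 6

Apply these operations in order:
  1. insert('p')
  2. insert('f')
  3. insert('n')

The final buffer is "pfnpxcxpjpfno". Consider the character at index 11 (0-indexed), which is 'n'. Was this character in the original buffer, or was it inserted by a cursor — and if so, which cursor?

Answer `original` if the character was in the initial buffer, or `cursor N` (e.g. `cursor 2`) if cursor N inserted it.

Answer: cursor 2

Derivation:
After op 1 (insert('p')): buffer="ppxcxpjpo" (len 9), cursors c1@1 c2@8, authorship 1......2.
After op 2 (insert('f')): buffer="pfpxcxpjpfo" (len 11), cursors c1@2 c2@10, authorship 11......22.
After op 3 (insert('n')): buffer="pfnpxcxpjpfno" (len 13), cursors c1@3 c2@12, authorship 111......222.
Authorship (.=original, N=cursor N): 1 1 1 . . . . . . 2 2 2 .
Index 11: author = 2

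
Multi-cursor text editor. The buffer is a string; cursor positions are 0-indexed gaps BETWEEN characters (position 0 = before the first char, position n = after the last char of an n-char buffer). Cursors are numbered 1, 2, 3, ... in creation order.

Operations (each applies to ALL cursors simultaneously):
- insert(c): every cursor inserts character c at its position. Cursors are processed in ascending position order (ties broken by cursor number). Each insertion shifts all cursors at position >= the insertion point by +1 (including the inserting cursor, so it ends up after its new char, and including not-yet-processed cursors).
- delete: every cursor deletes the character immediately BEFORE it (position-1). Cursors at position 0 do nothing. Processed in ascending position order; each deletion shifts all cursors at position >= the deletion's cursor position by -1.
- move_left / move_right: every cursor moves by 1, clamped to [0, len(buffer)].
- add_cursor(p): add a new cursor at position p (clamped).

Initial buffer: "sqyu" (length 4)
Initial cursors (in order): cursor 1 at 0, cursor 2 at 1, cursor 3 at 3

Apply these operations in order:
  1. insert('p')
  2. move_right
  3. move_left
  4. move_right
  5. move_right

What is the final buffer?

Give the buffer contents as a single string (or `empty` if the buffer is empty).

Answer: pspqypu

Derivation:
After op 1 (insert('p')): buffer="pspqypu" (len 7), cursors c1@1 c2@3 c3@6, authorship 1.2..3.
After op 2 (move_right): buffer="pspqypu" (len 7), cursors c1@2 c2@4 c3@7, authorship 1.2..3.
After op 3 (move_left): buffer="pspqypu" (len 7), cursors c1@1 c2@3 c3@6, authorship 1.2..3.
After op 4 (move_right): buffer="pspqypu" (len 7), cursors c1@2 c2@4 c3@7, authorship 1.2..3.
After op 5 (move_right): buffer="pspqypu" (len 7), cursors c1@3 c2@5 c3@7, authorship 1.2..3.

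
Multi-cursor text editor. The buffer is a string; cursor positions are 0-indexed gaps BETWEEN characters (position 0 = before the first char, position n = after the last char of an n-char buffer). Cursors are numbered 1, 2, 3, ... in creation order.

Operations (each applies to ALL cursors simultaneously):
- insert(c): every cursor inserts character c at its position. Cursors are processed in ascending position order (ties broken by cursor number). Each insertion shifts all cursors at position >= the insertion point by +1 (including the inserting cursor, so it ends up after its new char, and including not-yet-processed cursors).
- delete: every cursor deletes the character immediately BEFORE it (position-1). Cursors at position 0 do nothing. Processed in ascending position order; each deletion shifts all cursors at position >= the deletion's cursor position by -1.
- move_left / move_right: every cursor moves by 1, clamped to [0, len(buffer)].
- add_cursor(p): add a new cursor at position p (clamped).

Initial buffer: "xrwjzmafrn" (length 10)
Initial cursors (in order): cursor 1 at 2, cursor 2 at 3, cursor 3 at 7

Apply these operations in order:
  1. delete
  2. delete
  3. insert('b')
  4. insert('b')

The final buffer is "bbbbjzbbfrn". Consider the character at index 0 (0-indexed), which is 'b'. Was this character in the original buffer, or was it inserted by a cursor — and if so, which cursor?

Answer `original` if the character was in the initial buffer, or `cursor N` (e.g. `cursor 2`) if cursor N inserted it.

Answer: cursor 1

Derivation:
After op 1 (delete): buffer="xjzmfrn" (len 7), cursors c1@1 c2@1 c3@4, authorship .......
After op 2 (delete): buffer="jzfrn" (len 5), cursors c1@0 c2@0 c3@2, authorship .....
After op 3 (insert('b')): buffer="bbjzbfrn" (len 8), cursors c1@2 c2@2 c3@5, authorship 12..3...
After op 4 (insert('b')): buffer="bbbbjzbbfrn" (len 11), cursors c1@4 c2@4 c3@8, authorship 1212..33...
Authorship (.=original, N=cursor N): 1 2 1 2 . . 3 3 . . .
Index 0: author = 1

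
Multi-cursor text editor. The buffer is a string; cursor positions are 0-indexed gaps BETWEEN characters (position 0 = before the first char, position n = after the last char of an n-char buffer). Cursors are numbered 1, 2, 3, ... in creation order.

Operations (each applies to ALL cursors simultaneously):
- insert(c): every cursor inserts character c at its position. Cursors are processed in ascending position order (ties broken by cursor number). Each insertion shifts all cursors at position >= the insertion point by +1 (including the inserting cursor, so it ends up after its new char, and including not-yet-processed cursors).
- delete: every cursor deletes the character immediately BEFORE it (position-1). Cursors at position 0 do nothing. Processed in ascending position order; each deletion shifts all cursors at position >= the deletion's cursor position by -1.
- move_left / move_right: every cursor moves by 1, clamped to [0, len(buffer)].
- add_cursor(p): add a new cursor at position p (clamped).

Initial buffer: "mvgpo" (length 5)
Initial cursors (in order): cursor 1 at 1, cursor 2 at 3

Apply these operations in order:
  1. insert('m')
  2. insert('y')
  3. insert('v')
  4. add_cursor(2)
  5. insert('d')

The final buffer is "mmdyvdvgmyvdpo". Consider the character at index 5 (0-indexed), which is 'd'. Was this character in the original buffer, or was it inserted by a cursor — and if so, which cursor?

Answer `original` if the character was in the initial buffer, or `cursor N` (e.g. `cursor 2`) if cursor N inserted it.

Answer: cursor 1

Derivation:
After op 1 (insert('m')): buffer="mmvgmpo" (len 7), cursors c1@2 c2@5, authorship .1..2..
After op 2 (insert('y')): buffer="mmyvgmypo" (len 9), cursors c1@3 c2@7, authorship .11..22..
After op 3 (insert('v')): buffer="mmyvvgmyvpo" (len 11), cursors c1@4 c2@9, authorship .111..222..
After op 4 (add_cursor(2)): buffer="mmyvvgmyvpo" (len 11), cursors c3@2 c1@4 c2@9, authorship .111..222..
After op 5 (insert('d')): buffer="mmdyvdvgmyvdpo" (len 14), cursors c3@3 c1@6 c2@12, authorship .13111..2222..
Authorship (.=original, N=cursor N): . 1 3 1 1 1 . . 2 2 2 2 . .
Index 5: author = 1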